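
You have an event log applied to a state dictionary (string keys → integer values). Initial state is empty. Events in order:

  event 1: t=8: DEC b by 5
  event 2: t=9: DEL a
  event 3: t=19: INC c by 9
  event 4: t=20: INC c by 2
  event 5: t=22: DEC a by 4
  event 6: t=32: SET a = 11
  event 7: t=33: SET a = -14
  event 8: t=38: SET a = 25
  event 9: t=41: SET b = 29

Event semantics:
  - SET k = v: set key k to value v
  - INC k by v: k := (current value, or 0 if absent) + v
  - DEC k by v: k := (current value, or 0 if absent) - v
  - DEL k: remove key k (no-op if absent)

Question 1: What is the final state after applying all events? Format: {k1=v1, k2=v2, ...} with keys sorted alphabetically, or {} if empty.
  after event 1 (t=8: DEC b by 5): {b=-5}
  after event 2 (t=9: DEL a): {b=-5}
  after event 3 (t=19: INC c by 9): {b=-5, c=9}
  after event 4 (t=20: INC c by 2): {b=-5, c=11}
  after event 5 (t=22: DEC a by 4): {a=-4, b=-5, c=11}
  after event 6 (t=32: SET a = 11): {a=11, b=-5, c=11}
  after event 7 (t=33: SET a = -14): {a=-14, b=-5, c=11}
  after event 8 (t=38: SET a = 25): {a=25, b=-5, c=11}
  after event 9 (t=41: SET b = 29): {a=25, b=29, c=11}

Answer: {a=25, b=29, c=11}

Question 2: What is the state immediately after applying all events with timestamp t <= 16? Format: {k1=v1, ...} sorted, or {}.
Apply events with t <= 16 (2 events):
  after event 1 (t=8: DEC b by 5): {b=-5}
  after event 2 (t=9: DEL a): {b=-5}

Answer: {b=-5}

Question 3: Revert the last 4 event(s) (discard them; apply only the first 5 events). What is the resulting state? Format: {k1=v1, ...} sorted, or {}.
Keep first 5 events (discard last 4):
  after event 1 (t=8: DEC b by 5): {b=-5}
  after event 2 (t=9: DEL a): {b=-5}
  after event 3 (t=19: INC c by 9): {b=-5, c=9}
  after event 4 (t=20: INC c by 2): {b=-5, c=11}
  after event 5 (t=22: DEC a by 4): {a=-4, b=-5, c=11}

Answer: {a=-4, b=-5, c=11}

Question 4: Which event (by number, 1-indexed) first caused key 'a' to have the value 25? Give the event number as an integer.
Looking for first event where a becomes 25:
  event 5: a = -4
  event 6: a = 11
  event 7: a = -14
  event 8: a -14 -> 25  <-- first match

Answer: 8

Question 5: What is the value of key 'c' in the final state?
Track key 'c' through all 9 events:
  event 1 (t=8: DEC b by 5): c unchanged
  event 2 (t=9: DEL a): c unchanged
  event 3 (t=19: INC c by 9): c (absent) -> 9
  event 4 (t=20: INC c by 2): c 9 -> 11
  event 5 (t=22: DEC a by 4): c unchanged
  event 6 (t=32: SET a = 11): c unchanged
  event 7 (t=33: SET a = -14): c unchanged
  event 8 (t=38: SET a = 25): c unchanged
  event 9 (t=41: SET b = 29): c unchanged
Final: c = 11

Answer: 11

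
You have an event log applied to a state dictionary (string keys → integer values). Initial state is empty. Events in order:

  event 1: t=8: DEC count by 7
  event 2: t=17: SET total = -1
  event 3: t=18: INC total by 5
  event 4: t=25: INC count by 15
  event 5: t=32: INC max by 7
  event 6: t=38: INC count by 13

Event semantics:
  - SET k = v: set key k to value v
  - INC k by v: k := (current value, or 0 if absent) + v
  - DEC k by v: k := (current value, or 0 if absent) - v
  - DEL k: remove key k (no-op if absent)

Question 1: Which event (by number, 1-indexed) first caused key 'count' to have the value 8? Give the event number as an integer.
Answer: 4

Derivation:
Looking for first event where count becomes 8:
  event 1: count = -7
  event 2: count = -7
  event 3: count = -7
  event 4: count -7 -> 8  <-- first match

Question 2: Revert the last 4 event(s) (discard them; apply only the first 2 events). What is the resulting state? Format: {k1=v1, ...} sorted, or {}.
Answer: {count=-7, total=-1}

Derivation:
Keep first 2 events (discard last 4):
  after event 1 (t=8: DEC count by 7): {count=-7}
  after event 2 (t=17: SET total = -1): {count=-7, total=-1}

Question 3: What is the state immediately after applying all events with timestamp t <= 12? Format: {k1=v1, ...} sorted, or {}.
Answer: {count=-7}

Derivation:
Apply events with t <= 12 (1 events):
  after event 1 (t=8: DEC count by 7): {count=-7}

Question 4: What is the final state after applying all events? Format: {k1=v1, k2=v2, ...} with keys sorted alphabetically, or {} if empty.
  after event 1 (t=8: DEC count by 7): {count=-7}
  after event 2 (t=17: SET total = -1): {count=-7, total=-1}
  after event 3 (t=18: INC total by 5): {count=-7, total=4}
  after event 4 (t=25: INC count by 15): {count=8, total=4}
  after event 5 (t=32: INC max by 7): {count=8, max=7, total=4}
  after event 6 (t=38: INC count by 13): {count=21, max=7, total=4}

Answer: {count=21, max=7, total=4}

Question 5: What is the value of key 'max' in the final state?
Answer: 7

Derivation:
Track key 'max' through all 6 events:
  event 1 (t=8: DEC count by 7): max unchanged
  event 2 (t=17: SET total = -1): max unchanged
  event 3 (t=18: INC total by 5): max unchanged
  event 4 (t=25: INC count by 15): max unchanged
  event 5 (t=32: INC max by 7): max (absent) -> 7
  event 6 (t=38: INC count by 13): max unchanged
Final: max = 7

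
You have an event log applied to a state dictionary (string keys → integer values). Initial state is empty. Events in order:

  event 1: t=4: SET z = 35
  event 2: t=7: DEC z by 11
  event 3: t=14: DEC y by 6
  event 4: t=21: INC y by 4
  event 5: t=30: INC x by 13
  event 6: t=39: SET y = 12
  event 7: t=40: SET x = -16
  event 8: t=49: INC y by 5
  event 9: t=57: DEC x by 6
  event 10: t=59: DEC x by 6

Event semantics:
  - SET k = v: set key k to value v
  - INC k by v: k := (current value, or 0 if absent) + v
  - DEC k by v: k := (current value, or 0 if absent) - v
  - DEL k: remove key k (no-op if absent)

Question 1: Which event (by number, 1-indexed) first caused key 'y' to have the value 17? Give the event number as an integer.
Answer: 8

Derivation:
Looking for first event where y becomes 17:
  event 3: y = -6
  event 4: y = -2
  event 5: y = -2
  event 6: y = 12
  event 7: y = 12
  event 8: y 12 -> 17  <-- first match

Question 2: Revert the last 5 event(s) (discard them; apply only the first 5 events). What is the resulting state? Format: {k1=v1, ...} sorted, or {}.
Keep first 5 events (discard last 5):
  after event 1 (t=4: SET z = 35): {z=35}
  after event 2 (t=7: DEC z by 11): {z=24}
  after event 3 (t=14: DEC y by 6): {y=-6, z=24}
  after event 4 (t=21: INC y by 4): {y=-2, z=24}
  after event 5 (t=30: INC x by 13): {x=13, y=-2, z=24}

Answer: {x=13, y=-2, z=24}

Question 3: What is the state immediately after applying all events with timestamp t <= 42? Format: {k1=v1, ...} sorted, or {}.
Apply events with t <= 42 (7 events):
  after event 1 (t=4: SET z = 35): {z=35}
  after event 2 (t=7: DEC z by 11): {z=24}
  after event 3 (t=14: DEC y by 6): {y=-6, z=24}
  after event 4 (t=21: INC y by 4): {y=-2, z=24}
  after event 5 (t=30: INC x by 13): {x=13, y=-2, z=24}
  after event 6 (t=39: SET y = 12): {x=13, y=12, z=24}
  after event 7 (t=40: SET x = -16): {x=-16, y=12, z=24}

Answer: {x=-16, y=12, z=24}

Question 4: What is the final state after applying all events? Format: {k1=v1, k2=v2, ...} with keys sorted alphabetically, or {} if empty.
Answer: {x=-28, y=17, z=24}

Derivation:
  after event 1 (t=4: SET z = 35): {z=35}
  after event 2 (t=7: DEC z by 11): {z=24}
  after event 3 (t=14: DEC y by 6): {y=-6, z=24}
  after event 4 (t=21: INC y by 4): {y=-2, z=24}
  after event 5 (t=30: INC x by 13): {x=13, y=-2, z=24}
  after event 6 (t=39: SET y = 12): {x=13, y=12, z=24}
  after event 7 (t=40: SET x = -16): {x=-16, y=12, z=24}
  after event 8 (t=49: INC y by 5): {x=-16, y=17, z=24}
  after event 9 (t=57: DEC x by 6): {x=-22, y=17, z=24}
  after event 10 (t=59: DEC x by 6): {x=-28, y=17, z=24}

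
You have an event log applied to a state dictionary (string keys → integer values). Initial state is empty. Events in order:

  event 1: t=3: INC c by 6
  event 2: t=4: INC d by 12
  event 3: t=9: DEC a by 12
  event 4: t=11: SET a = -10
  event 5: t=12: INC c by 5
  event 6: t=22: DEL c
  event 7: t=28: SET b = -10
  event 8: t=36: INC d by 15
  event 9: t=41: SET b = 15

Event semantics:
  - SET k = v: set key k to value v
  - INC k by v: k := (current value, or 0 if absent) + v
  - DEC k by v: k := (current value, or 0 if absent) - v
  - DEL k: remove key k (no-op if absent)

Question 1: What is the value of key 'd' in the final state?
Answer: 27

Derivation:
Track key 'd' through all 9 events:
  event 1 (t=3: INC c by 6): d unchanged
  event 2 (t=4: INC d by 12): d (absent) -> 12
  event 3 (t=9: DEC a by 12): d unchanged
  event 4 (t=11: SET a = -10): d unchanged
  event 5 (t=12: INC c by 5): d unchanged
  event 6 (t=22: DEL c): d unchanged
  event 7 (t=28: SET b = -10): d unchanged
  event 8 (t=36: INC d by 15): d 12 -> 27
  event 9 (t=41: SET b = 15): d unchanged
Final: d = 27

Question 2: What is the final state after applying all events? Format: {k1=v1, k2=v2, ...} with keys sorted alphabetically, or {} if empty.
  after event 1 (t=3: INC c by 6): {c=6}
  after event 2 (t=4: INC d by 12): {c=6, d=12}
  after event 3 (t=9: DEC a by 12): {a=-12, c=6, d=12}
  after event 4 (t=11: SET a = -10): {a=-10, c=6, d=12}
  after event 5 (t=12: INC c by 5): {a=-10, c=11, d=12}
  after event 6 (t=22: DEL c): {a=-10, d=12}
  after event 7 (t=28: SET b = -10): {a=-10, b=-10, d=12}
  after event 8 (t=36: INC d by 15): {a=-10, b=-10, d=27}
  after event 9 (t=41: SET b = 15): {a=-10, b=15, d=27}

Answer: {a=-10, b=15, d=27}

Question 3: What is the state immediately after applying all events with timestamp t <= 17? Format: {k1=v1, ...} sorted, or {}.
Apply events with t <= 17 (5 events):
  after event 1 (t=3: INC c by 6): {c=6}
  after event 2 (t=4: INC d by 12): {c=6, d=12}
  after event 3 (t=9: DEC a by 12): {a=-12, c=6, d=12}
  after event 4 (t=11: SET a = -10): {a=-10, c=6, d=12}
  after event 5 (t=12: INC c by 5): {a=-10, c=11, d=12}

Answer: {a=-10, c=11, d=12}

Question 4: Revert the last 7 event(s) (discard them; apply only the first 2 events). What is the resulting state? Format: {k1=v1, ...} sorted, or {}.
Answer: {c=6, d=12}

Derivation:
Keep first 2 events (discard last 7):
  after event 1 (t=3: INC c by 6): {c=6}
  after event 2 (t=4: INC d by 12): {c=6, d=12}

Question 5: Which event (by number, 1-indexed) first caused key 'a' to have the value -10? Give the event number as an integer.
Looking for first event where a becomes -10:
  event 3: a = -12
  event 4: a -12 -> -10  <-- first match

Answer: 4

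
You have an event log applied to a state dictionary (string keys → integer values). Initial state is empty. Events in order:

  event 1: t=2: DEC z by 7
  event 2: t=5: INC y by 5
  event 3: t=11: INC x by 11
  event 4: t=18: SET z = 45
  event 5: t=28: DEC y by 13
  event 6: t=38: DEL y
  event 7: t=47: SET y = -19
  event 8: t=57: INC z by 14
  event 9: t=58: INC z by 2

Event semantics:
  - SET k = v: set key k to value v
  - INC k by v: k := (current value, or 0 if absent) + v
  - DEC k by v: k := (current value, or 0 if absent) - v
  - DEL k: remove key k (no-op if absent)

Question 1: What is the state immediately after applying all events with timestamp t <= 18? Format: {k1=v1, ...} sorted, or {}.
Answer: {x=11, y=5, z=45}

Derivation:
Apply events with t <= 18 (4 events):
  after event 1 (t=2: DEC z by 7): {z=-7}
  after event 2 (t=5: INC y by 5): {y=5, z=-7}
  after event 3 (t=11: INC x by 11): {x=11, y=5, z=-7}
  after event 4 (t=18: SET z = 45): {x=11, y=5, z=45}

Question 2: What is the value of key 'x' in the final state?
Track key 'x' through all 9 events:
  event 1 (t=2: DEC z by 7): x unchanged
  event 2 (t=5: INC y by 5): x unchanged
  event 3 (t=11: INC x by 11): x (absent) -> 11
  event 4 (t=18: SET z = 45): x unchanged
  event 5 (t=28: DEC y by 13): x unchanged
  event 6 (t=38: DEL y): x unchanged
  event 7 (t=47: SET y = -19): x unchanged
  event 8 (t=57: INC z by 14): x unchanged
  event 9 (t=58: INC z by 2): x unchanged
Final: x = 11

Answer: 11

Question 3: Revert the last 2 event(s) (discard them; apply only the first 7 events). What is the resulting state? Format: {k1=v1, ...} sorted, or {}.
Answer: {x=11, y=-19, z=45}

Derivation:
Keep first 7 events (discard last 2):
  after event 1 (t=2: DEC z by 7): {z=-7}
  after event 2 (t=5: INC y by 5): {y=5, z=-7}
  after event 3 (t=11: INC x by 11): {x=11, y=5, z=-7}
  after event 4 (t=18: SET z = 45): {x=11, y=5, z=45}
  after event 5 (t=28: DEC y by 13): {x=11, y=-8, z=45}
  after event 6 (t=38: DEL y): {x=11, z=45}
  after event 7 (t=47: SET y = -19): {x=11, y=-19, z=45}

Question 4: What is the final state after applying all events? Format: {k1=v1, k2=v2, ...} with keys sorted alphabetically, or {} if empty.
Answer: {x=11, y=-19, z=61}

Derivation:
  after event 1 (t=2: DEC z by 7): {z=-7}
  after event 2 (t=5: INC y by 5): {y=5, z=-7}
  after event 3 (t=11: INC x by 11): {x=11, y=5, z=-7}
  after event 4 (t=18: SET z = 45): {x=11, y=5, z=45}
  after event 5 (t=28: DEC y by 13): {x=11, y=-8, z=45}
  after event 6 (t=38: DEL y): {x=11, z=45}
  after event 7 (t=47: SET y = -19): {x=11, y=-19, z=45}
  after event 8 (t=57: INC z by 14): {x=11, y=-19, z=59}
  after event 9 (t=58: INC z by 2): {x=11, y=-19, z=61}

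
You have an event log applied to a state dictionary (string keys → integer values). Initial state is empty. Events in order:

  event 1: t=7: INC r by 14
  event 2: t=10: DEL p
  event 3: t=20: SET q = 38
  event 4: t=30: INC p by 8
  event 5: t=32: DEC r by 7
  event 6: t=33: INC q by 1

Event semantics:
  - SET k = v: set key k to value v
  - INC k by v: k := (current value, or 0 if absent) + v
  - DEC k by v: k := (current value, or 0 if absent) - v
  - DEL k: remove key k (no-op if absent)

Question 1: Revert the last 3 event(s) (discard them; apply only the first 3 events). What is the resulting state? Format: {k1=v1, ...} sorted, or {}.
Answer: {q=38, r=14}

Derivation:
Keep first 3 events (discard last 3):
  after event 1 (t=7: INC r by 14): {r=14}
  after event 2 (t=10: DEL p): {r=14}
  after event 3 (t=20: SET q = 38): {q=38, r=14}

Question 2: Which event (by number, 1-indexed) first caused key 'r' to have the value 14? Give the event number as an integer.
Answer: 1

Derivation:
Looking for first event where r becomes 14:
  event 1: r (absent) -> 14  <-- first match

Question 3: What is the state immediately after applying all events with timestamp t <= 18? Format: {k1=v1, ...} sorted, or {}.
Apply events with t <= 18 (2 events):
  after event 1 (t=7: INC r by 14): {r=14}
  after event 2 (t=10: DEL p): {r=14}

Answer: {r=14}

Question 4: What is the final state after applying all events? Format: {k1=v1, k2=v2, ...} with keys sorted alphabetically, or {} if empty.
Answer: {p=8, q=39, r=7}

Derivation:
  after event 1 (t=7: INC r by 14): {r=14}
  after event 2 (t=10: DEL p): {r=14}
  after event 3 (t=20: SET q = 38): {q=38, r=14}
  after event 4 (t=30: INC p by 8): {p=8, q=38, r=14}
  after event 5 (t=32: DEC r by 7): {p=8, q=38, r=7}
  after event 6 (t=33: INC q by 1): {p=8, q=39, r=7}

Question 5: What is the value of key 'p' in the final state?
Track key 'p' through all 6 events:
  event 1 (t=7: INC r by 14): p unchanged
  event 2 (t=10: DEL p): p (absent) -> (absent)
  event 3 (t=20: SET q = 38): p unchanged
  event 4 (t=30: INC p by 8): p (absent) -> 8
  event 5 (t=32: DEC r by 7): p unchanged
  event 6 (t=33: INC q by 1): p unchanged
Final: p = 8

Answer: 8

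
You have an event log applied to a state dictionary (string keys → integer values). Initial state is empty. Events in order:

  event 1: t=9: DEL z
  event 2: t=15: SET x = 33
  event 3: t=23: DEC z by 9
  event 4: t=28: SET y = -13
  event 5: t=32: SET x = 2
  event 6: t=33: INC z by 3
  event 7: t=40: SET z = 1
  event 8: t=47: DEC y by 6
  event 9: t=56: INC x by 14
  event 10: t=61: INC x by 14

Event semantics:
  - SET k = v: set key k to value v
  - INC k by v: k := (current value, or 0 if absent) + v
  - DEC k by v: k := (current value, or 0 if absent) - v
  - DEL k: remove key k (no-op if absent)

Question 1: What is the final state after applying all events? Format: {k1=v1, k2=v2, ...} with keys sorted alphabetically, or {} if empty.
  after event 1 (t=9: DEL z): {}
  after event 2 (t=15: SET x = 33): {x=33}
  after event 3 (t=23: DEC z by 9): {x=33, z=-9}
  after event 4 (t=28: SET y = -13): {x=33, y=-13, z=-9}
  after event 5 (t=32: SET x = 2): {x=2, y=-13, z=-9}
  after event 6 (t=33: INC z by 3): {x=2, y=-13, z=-6}
  after event 7 (t=40: SET z = 1): {x=2, y=-13, z=1}
  after event 8 (t=47: DEC y by 6): {x=2, y=-19, z=1}
  after event 9 (t=56: INC x by 14): {x=16, y=-19, z=1}
  after event 10 (t=61: INC x by 14): {x=30, y=-19, z=1}

Answer: {x=30, y=-19, z=1}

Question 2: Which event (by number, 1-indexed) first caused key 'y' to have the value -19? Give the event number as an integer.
Answer: 8

Derivation:
Looking for first event where y becomes -19:
  event 4: y = -13
  event 5: y = -13
  event 6: y = -13
  event 7: y = -13
  event 8: y -13 -> -19  <-- first match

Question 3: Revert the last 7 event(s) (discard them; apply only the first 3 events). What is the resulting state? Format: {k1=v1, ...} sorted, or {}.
Keep first 3 events (discard last 7):
  after event 1 (t=9: DEL z): {}
  after event 2 (t=15: SET x = 33): {x=33}
  after event 3 (t=23: DEC z by 9): {x=33, z=-9}

Answer: {x=33, z=-9}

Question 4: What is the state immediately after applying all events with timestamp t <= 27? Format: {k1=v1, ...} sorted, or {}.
Answer: {x=33, z=-9}

Derivation:
Apply events with t <= 27 (3 events):
  after event 1 (t=9: DEL z): {}
  after event 2 (t=15: SET x = 33): {x=33}
  after event 3 (t=23: DEC z by 9): {x=33, z=-9}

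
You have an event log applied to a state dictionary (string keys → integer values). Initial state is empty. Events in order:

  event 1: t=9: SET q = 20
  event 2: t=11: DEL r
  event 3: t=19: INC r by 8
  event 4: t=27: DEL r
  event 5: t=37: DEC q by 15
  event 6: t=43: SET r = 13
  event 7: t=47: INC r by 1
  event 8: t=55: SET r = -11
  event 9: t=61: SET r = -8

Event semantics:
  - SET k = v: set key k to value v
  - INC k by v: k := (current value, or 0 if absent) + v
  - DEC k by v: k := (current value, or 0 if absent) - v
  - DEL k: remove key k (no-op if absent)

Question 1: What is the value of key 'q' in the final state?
Answer: 5

Derivation:
Track key 'q' through all 9 events:
  event 1 (t=9: SET q = 20): q (absent) -> 20
  event 2 (t=11: DEL r): q unchanged
  event 3 (t=19: INC r by 8): q unchanged
  event 4 (t=27: DEL r): q unchanged
  event 5 (t=37: DEC q by 15): q 20 -> 5
  event 6 (t=43: SET r = 13): q unchanged
  event 7 (t=47: INC r by 1): q unchanged
  event 8 (t=55: SET r = -11): q unchanged
  event 9 (t=61: SET r = -8): q unchanged
Final: q = 5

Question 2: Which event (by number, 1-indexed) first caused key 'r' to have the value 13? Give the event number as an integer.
Answer: 6

Derivation:
Looking for first event where r becomes 13:
  event 3: r = 8
  event 4: r = (absent)
  event 6: r (absent) -> 13  <-- first match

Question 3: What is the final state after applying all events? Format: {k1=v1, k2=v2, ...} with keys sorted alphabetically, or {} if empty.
Answer: {q=5, r=-8}

Derivation:
  after event 1 (t=9: SET q = 20): {q=20}
  after event 2 (t=11: DEL r): {q=20}
  after event 3 (t=19: INC r by 8): {q=20, r=8}
  after event 4 (t=27: DEL r): {q=20}
  after event 5 (t=37: DEC q by 15): {q=5}
  after event 6 (t=43: SET r = 13): {q=5, r=13}
  after event 7 (t=47: INC r by 1): {q=5, r=14}
  after event 8 (t=55: SET r = -11): {q=5, r=-11}
  after event 9 (t=61: SET r = -8): {q=5, r=-8}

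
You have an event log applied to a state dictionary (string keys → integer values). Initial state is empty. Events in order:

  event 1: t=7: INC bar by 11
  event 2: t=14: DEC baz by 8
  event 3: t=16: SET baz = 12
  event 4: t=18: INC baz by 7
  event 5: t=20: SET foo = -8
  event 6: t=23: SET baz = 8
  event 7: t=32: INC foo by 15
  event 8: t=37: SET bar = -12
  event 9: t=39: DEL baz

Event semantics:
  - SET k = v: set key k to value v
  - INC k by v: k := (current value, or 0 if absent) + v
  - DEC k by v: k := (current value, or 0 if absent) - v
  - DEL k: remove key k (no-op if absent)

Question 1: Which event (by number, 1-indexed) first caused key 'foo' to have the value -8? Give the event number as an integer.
Answer: 5

Derivation:
Looking for first event where foo becomes -8:
  event 5: foo (absent) -> -8  <-- first match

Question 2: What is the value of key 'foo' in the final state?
Answer: 7

Derivation:
Track key 'foo' through all 9 events:
  event 1 (t=7: INC bar by 11): foo unchanged
  event 2 (t=14: DEC baz by 8): foo unchanged
  event 3 (t=16: SET baz = 12): foo unchanged
  event 4 (t=18: INC baz by 7): foo unchanged
  event 5 (t=20: SET foo = -8): foo (absent) -> -8
  event 6 (t=23: SET baz = 8): foo unchanged
  event 7 (t=32: INC foo by 15): foo -8 -> 7
  event 8 (t=37: SET bar = -12): foo unchanged
  event 9 (t=39: DEL baz): foo unchanged
Final: foo = 7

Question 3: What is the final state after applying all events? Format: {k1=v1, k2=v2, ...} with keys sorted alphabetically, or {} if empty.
Answer: {bar=-12, foo=7}

Derivation:
  after event 1 (t=7: INC bar by 11): {bar=11}
  after event 2 (t=14: DEC baz by 8): {bar=11, baz=-8}
  after event 3 (t=16: SET baz = 12): {bar=11, baz=12}
  after event 4 (t=18: INC baz by 7): {bar=11, baz=19}
  after event 5 (t=20: SET foo = -8): {bar=11, baz=19, foo=-8}
  after event 6 (t=23: SET baz = 8): {bar=11, baz=8, foo=-8}
  after event 7 (t=32: INC foo by 15): {bar=11, baz=8, foo=7}
  after event 8 (t=37: SET bar = -12): {bar=-12, baz=8, foo=7}
  after event 9 (t=39: DEL baz): {bar=-12, foo=7}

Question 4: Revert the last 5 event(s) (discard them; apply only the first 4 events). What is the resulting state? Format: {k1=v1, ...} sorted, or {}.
Keep first 4 events (discard last 5):
  after event 1 (t=7: INC bar by 11): {bar=11}
  after event 2 (t=14: DEC baz by 8): {bar=11, baz=-8}
  after event 3 (t=16: SET baz = 12): {bar=11, baz=12}
  after event 4 (t=18: INC baz by 7): {bar=11, baz=19}

Answer: {bar=11, baz=19}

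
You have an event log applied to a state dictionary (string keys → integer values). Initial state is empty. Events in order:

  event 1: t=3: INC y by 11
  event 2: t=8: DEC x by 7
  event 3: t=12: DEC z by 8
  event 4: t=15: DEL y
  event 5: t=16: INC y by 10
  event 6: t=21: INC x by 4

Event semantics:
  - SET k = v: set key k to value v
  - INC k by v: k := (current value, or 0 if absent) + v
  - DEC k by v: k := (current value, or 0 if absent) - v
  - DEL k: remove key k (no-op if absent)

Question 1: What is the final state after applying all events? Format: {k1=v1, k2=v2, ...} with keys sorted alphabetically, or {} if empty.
Answer: {x=-3, y=10, z=-8}

Derivation:
  after event 1 (t=3: INC y by 11): {y=11}
  after event 2 (t=8: DEC x by 7): {x=-7, y=11}
  after event 3 (t=12: DEC z by 8): {x=-7, y=11, z=-8}
  after event 4 (t=15: DEL y): {x=-7, z=-8}
  after event 5 (t=16: INC y by 10): {x=-7, y=10, z=-8}
  after event 6 (t=21: INC x by 4): {x=-3, y=10, z=-8}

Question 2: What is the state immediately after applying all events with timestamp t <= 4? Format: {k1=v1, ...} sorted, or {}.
Answer: {y=11}

Derivation:
Apply events with t <= 4 (1 events):
  after event 1 (t=3: INC y by 11): {y=11}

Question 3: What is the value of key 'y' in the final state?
Answer: 10

Derivation:
Track key 'y' through all 6 events:
  event 1 (t=3: INC y by 11): y (absent) -> 11
  event 2 (t=8: DEC x by 7): y unchanged
  event 3 (t=12: DEC z by 8): y unchanged
  event 4 (t=15: DEL y): y 11 -> (absent)
  event 5 (t=16: INC y by 10): y (absent) -> 10
  event 6 (t=21: INC x by 4): y unchanged
Final: y = 10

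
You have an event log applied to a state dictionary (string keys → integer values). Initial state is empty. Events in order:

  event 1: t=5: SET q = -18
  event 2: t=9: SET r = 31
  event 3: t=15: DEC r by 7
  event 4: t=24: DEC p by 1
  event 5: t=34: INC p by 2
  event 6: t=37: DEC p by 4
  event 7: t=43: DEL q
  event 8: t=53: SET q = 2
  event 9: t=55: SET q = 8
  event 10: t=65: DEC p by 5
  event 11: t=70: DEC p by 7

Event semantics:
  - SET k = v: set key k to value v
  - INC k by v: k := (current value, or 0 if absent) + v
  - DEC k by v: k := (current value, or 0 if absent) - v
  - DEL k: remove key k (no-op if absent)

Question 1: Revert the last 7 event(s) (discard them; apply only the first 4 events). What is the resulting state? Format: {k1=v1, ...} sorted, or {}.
Keep first 4 events (discard last 7):
  after event 1 (t=5: SET q = -18): {q=-18}
  after event 2 (t=9: SET r = 31): {q=-18, r=31}
  after event 3 (t=15: DEC r by 7): {q=-18, r=24}
  after event 4 (t=24: DEC p by 1): {p=-1, q=-18, r=24}

Answer: {p=-1, q=-18, r=24}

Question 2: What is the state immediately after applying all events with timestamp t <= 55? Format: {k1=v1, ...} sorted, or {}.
Apply events with t <= 55 (9 events):
  after event 1 (t=5: SET q = -18): {q=-18}
  after event 2 (t=9: SET r = 31): {q=-18, r=31}
  after event 3 (t=15: DEC r by 7): {q=-18, r=24}
  after event 4 (t=24: DEC p by 1): {p=-1, q=-18, r=24}
  after event 5 (t=34: INC p by 2): {p=1, q=-18, r=24}
  after event 6 (t=37: DEC p by 4): {p=-3, q=-18, r=24}
  after event 7 (t=43: DEL q): {p=-3, r=24}
  after event 8 (t=53: SET q = 2): {p=-3, q=2, r=24}
  after event 9 (t=55: SET q = 8): {p=-3, q=8, r=24}

Answer: {p=-3, q=8, r=24}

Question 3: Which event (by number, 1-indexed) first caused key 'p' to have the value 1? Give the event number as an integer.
Looking for first event where p becomes 1:
  event 4: p = -1
  event 5: p -1 -> 1  <-- first match

Answer: 5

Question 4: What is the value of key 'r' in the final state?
Track key 'r' through all 11 events:
  event 1 (t=5: SET q = -18): r unchanged
  event 2 (t=9: SET r = 31): r (absent) -> 31
  event 3 (t=15: DEC r by 7): r 31 -> 24
  event 4 (t=24: DEC p by 1): r unchanged
  event 5 (t=34: INC p by 2): r unchanged
  event 6 (t=37: DEC p by 4): r unchanged
  event 7 (t=43: DEL q): r unchanged
  event 8 (t=53: SET q = 2): r unchanged
  event 9 (t=55: SET q = 8): r unchanged
  event 10 (t=65: DEC p by 5): r unchanged
  event 11 (t=70: DEC p by 7): r unchanged
Final: r = 24

Answer: 24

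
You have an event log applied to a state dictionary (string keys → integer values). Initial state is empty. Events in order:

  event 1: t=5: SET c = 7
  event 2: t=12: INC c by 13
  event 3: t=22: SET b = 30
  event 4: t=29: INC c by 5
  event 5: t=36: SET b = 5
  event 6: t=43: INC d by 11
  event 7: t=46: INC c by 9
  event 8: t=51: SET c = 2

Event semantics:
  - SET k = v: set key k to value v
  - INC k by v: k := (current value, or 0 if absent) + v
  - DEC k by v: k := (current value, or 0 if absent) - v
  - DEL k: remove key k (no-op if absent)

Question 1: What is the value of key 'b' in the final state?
Answer: 5

Derivation:
Track key 'b' through all 8 events:
  event 1 (t=5: SET c = 7): b unchanged
  event 2 (t=12: INC c by 13): b unchanged
  event 3 (t=22: SET b = 30): b (absent) -> 30
  event 4 (t=29: INC c by 5): b unchanged
  event 5 (t=36: SET b = 5): b 30 -> 5
  event 6 (t=43: INC d by 11): b unchanged
  event 7 (t=46: INC c by 9): b unchanged
  event 8 (t=51: SET c = 2): b unchanged
Final: b = 5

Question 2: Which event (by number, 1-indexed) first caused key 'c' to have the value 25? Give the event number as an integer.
Answer: 4

Derivation:
Looking for first event where c becomes 25:
  event 1: c = 7
  event 2: c = 20
  event 3: c = 20
  event 4: c 20 -> 25  <-- first match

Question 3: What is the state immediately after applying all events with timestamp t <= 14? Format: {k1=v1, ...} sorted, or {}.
Answer: {c=20}

Derivation:
Apply events with t <= 14 (2 events):
  after event 1 (t=5: SET c = 7): {c=7}
  after event 2 (t=12: INC c by 13): {c=20}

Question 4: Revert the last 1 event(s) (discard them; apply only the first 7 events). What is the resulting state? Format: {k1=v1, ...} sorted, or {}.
Keep first 7 events (discard last 1):
  after event 1 (t=5: SET c = 7): {c=7}
  after event 2 (t=12: INC c by 13): {c=20}
  after event 3 (t=22: SET b = 30): {b=30, c=20}
  after event 4 (t=29: INC c by 5): {b=30, c=25}
  after event 5 (t=36: SET b = 5): {b=5, c=25}
  after event 6 (t=43: INC d by 11): {b=5, c=25, d=11}
  after event 7 (t=46: INC c by 9): {b=5, c=34, d=11}

Answer: {b=5, c=34, d=11}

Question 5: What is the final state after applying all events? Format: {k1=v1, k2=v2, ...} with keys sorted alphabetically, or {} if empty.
  after event 1 (t=5: SET c = 7): {c=7}
  after event 2 (t=12: INC c by 13): {c=20}
  after event 3 (t=22: SET b = 30): {b=30, c=20}
  after event 4 (t=29: INC c by 5): {b=30, c=25}
  after event 5 (t=36: SET b = 5): {b=5, c=25}
  after event 6 (t=43: INC d by 11): {b=5, c=25, d=11}
  after event 7 (t=46: INC c by 9): {b=5, c=34, d=11}
  after event 8 (t=51: SET c = 2): {b=5, c=2, d=11}

Answer: {b=5, c=2, d=11}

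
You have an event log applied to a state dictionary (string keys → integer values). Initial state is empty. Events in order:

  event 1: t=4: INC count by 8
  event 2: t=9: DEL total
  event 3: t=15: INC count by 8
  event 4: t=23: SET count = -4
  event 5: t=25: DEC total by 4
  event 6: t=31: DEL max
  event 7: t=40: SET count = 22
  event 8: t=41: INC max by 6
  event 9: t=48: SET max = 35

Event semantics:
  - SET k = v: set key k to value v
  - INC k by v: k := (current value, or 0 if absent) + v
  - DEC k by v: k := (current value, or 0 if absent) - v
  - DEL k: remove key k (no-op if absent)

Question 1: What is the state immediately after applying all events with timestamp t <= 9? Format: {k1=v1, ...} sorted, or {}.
Answer: {count=8}

Derivation:
Apply events with t <= 9 (2 events):
  after event 1 (t=4: INC count by 8): {count=8}
  after event 2 (t=9: DEL total): {count=8}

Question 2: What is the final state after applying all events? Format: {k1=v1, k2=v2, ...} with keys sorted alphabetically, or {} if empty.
  after event 1 (t=4: INC count by 8): {count=8}
  after event 2 (t=9: DEL total): {count=8}
  after event 3 (t=15: INC count by 8): {count=16}
  after event 4 (t=23: SET count = -4): {count=-4}
  after event 5 (t=25: DEC total by 4): {count=-4, total=-4}
  after event 6 (t=31: DEL max): {count=-4, total=-4}
  after event 7 (t=40: SET count = 22): {count=22, total=-4}
  after event 8 (t=41: INC max by 6): {count=22, max=6, total=-4}
  after event 9 (t=48: SET max = 35): {count=22, max=35, total=-4}

Answer: {count=22, max=35, total=-4}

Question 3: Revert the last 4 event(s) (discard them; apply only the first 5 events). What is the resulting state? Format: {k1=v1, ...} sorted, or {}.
Answer: {count=-4, total=-4}

Derivation:
Keep first 5 events (discard last 4):
  after event 1 (t=4: INC count by 8): {count=8}
  after event 2 (t=9: DEL total): {count=8}
  after event 3 (t=15: INC count by 8): {count=16}
  after event 4 (t=23: SET count = -4): {count=-4}
  after event 5 (t=25: DEC total by 4): {count=-4, total=-4}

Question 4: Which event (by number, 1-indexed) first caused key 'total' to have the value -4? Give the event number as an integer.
Looking for first event where total becomes -4:
  event 5: total (absent) -> -4  <-- first match

Answer: 5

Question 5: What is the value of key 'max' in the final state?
Answer: 35

Derivation:
Track key 'max' through all 9 events:
  event 1 (t=4: INC count by 8): max unchanged
  event 2 (t=9: DEL total): max unchanged
  event 3 (t=15: INC count by 8): max unchanged
  event 4 (t=23: SET count = -4): max unchanged
  event 5 (t=25: DEC total by 4): max unchanged
  event 6 (t=31: DEL max): max (absent) -> (absent)
  event 7 (t=40: SET count = 22): max unchanged
  event 8 (t=41: INC max by 6): max (absent) -> 6
  event 9 (t=48: SET max = 35): max 6 -> 35
Final: max = 35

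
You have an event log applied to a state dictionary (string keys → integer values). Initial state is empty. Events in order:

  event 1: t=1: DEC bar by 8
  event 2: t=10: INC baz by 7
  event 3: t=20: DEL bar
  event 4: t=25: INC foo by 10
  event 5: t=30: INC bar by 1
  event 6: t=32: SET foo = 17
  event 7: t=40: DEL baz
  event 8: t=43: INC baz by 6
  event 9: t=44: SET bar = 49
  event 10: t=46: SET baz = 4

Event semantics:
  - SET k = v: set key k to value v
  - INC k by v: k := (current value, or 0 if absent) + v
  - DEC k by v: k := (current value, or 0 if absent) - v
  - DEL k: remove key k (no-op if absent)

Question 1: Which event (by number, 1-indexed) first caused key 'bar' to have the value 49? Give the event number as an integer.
Answer: 9

Derivation:
Looking for first event where bar becomes 49:
  event 1: bar = -8
  event 2: bar = -8
  event 3: bar = (absent)
  event 5: bar = 1
  event 6: bar = 1
  event 7: bar = 1
  event 8: bar = 1
  event 9: bar 1 -> 49  <-- first match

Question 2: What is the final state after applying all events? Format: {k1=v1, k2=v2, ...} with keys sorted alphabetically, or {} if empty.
  after event 1 (t=1: DEC bar by 8): {bar=-8}
  after event 2 (t=10: INC baz by 7): {bar=-8, baz=7}
  after event 3 (t=20: DEL bar): {baz=7}
  after event 4 (t=25: INC foo by 10): {baz=7, foo=10}
  after event 5 (t=30: INC bar by 1): {bar=1, baz=7, foo=10}
  after event 6 (t=32: SET foo = 17): {bar=1, baz=7, foo=17}
  after event 7 (t=40: DEL baz): {bar=1, foo=17}
  after event 8 (t=43: INC baz by 6): {bar=1, baz=6, foo=17}
  after event 9 (t=44: SET bar = 49): {bar=49, baz=6, foo=17}
  after event 10 (t=46: SET baz = 4): {bar=49, baz=4, foo=17}

Answer: {bar=49, baz=4, foo=17}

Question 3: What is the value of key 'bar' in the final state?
Track key 'bar' through all 10 events:
  event 1 (t=1: DEC bar by 8): bar (absent) -> -8
  event 2 (t=10: INC baz by 7): bar unchanged
  event 3 (t=20: DEL bar): bar -8 -> (absent)
  event 4 (t=25: INC foo by 10): bar unchanged
  event 5 (t=30: INC bar by 1): bar (absent) -> 1
  event 6 (t=32: SET foo = 17): bar unchanged
  event 7 (t=40: DEL baz): bar unchanged
  event 8 (t=43: INC baz by 6): bar unchanged
  event 9 (t=44: SET bar = 49): bar 1 -> 49
  event 10 (t=46: SET baz = 4): bar unchanged
Final: bar = 49

Answer: 49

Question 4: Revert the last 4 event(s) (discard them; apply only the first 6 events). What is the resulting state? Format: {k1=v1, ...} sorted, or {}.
Keep first 6 events (discard last 4):
  after event 1 (t=1: DEC bar by 8): {bar=-8}
  after event 2 (t=10: INC baz by 7): {bar=-8, baz=7}
  after event 3 (t=20: DEL bar): {baz=7}
  after event 4 (t=25: INC foo by 10): {baz=7, foo=10}
  after event 5 (t=30: INC bar by 1): {bar=1, baz=7, foo=10}
  after event 6 (t=32: SET foo = 17): {bar=1, baz=7, foo=17}

Answer: {bar=1, baz=7, foo=17}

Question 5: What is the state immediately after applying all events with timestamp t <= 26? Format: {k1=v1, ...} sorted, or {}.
Apply events with t <= 26 (4 events):
  after event 1 (t=1: DEC bar by 8): {bar=-8}
  after event 2 (t=10: INC baz by 7): {bar=-8, baz=7}
  after event 3 (t=20: DEL bar): {baz=7}
  after event 4 (t=25: INC foo by 10): {baz=7, foo=10}

Answer: {baz=7, foo=10}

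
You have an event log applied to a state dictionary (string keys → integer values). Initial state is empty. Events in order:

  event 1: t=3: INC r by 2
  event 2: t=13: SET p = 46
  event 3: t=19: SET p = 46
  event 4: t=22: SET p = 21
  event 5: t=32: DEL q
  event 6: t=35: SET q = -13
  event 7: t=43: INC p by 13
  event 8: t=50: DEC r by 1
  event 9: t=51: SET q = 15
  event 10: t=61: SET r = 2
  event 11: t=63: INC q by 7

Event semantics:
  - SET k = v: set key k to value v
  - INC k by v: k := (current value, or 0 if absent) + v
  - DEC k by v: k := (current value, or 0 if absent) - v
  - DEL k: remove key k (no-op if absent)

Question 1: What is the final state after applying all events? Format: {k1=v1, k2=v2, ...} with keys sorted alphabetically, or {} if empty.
  after event 1 (t=3: INC r by 2): {r=2}
  after event 2 (t=13: SET p = 46): {p=46, r=2}
  after event 3 (t=19: SET p = 46): {p=46, r=2}
  after event 4 (t=22: SET p = 21): {p=21, r=2}
  after event 5 (t=32: DEL q): {p=21, r=2}
  after event 6 (t=35: SET q = -13): {p=21, q=-13, r=2}
  after event 7 (t=43: INC p by 13): {p=34, q=-13, r=2}
  after event 8 (t=50: DEC r by 1): {p=34, q=-13, r=1}
  after event 9 (t=51: SET q = 15): {p=34, q=15, r=1}
  after event 10 (t=61: SET r = 2): {p=34, q=15, r=2}
  after event 11 (t=63: INC q by 7): {p=34, q=22, r=2}

Answer: {p=34, q=22, r=2}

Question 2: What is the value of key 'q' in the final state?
Answer: 22

Derivation:
Track key 'q' through all 11 events:
  event 1 (t=3: INC r by 2): q unchanged
  event 2 (t=13: SET p = 46): q unchanged
  event 3 (t=19: SET p = 46): q unchanged
  event 4 (t=22: SET p = 21): q unchanged
  event 5 (t=32: DEL q): q (absent) -> (absent)
  event 6 (t=35: SET q = -13): q (absent) -> -13
  event 7 (t=43: INC p by 13): q unchanged
  event 8 (t=50: DEC r by 1): q unchanged
  event 9 (t=51: SET q = 15): q -13 -> 15
  event 10 (t=61: SET r = 2): q unchanged
  event 11 (t=63: INC q by 7): q 15 -> 22
Final: q = 22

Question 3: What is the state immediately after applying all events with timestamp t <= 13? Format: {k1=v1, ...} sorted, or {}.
Apply events with t <= 13 (2 events):
  after event 1 (t=3: INC r by 2): {r=2}
  after event 2 (t=13: SET p = 46): {p=46, r=2}

Answer: {p=46, r=2}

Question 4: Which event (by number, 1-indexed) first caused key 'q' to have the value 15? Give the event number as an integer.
Answer: 9

Derivation:
Looking for first event where q becomes 15:
  event 6: q = -13
  event 7: q = -13
  event 8: q = -13
  event 9: q -13 -> 15  <-- first match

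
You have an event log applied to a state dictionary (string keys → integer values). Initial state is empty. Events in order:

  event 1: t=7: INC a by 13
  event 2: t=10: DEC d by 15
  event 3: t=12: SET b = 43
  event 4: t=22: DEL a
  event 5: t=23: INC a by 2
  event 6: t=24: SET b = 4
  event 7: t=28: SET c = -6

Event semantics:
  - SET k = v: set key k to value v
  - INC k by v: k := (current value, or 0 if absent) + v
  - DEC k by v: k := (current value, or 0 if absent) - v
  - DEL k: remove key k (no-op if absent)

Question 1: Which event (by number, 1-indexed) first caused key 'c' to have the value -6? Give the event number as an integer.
Looking for first event where c becomes -6:
  event 7: c (absent) -> -6  <-- first match

Answer: 7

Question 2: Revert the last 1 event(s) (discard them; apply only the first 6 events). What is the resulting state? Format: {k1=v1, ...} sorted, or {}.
Keep first 6 events (discard last 1):
  after event 1 (t=7: INC a by 13): {a=13}
  after event 2 (t=10: DEC d by 15): {a=13, d=-15}
  after event 3 (t=12: SET b = 43): {a=13, b=43, d=-15}
  after event 4 (t=22: DEL a): {b=43, d=-15}
  after event 5 (t=23: INC a by 2): {a=2, b=43, d=-15}
  after event 6 (t=24: SET b = 4): {a=2, b=4, d=-15}

Answer: {a=2, b=4, d=-15}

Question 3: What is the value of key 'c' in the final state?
Track key 'c' through all 7 events:
  event 1 (t=7: INC a by 13): c unchanged
  event 2 (t=10: DEC d by 15): c unchanged
  event 3 (t=12: SET b = 43): c unchanged
  event 4 (t=22: DEL a): c unchanged
  event 5 (t=23: INC a by 2): c unchanged
  event 6 (t=24: SET b = 4): c unchanged
  event 7 (t=28: SET c = -6): c (absent) -> -6
Final: c = -6

Answer: -6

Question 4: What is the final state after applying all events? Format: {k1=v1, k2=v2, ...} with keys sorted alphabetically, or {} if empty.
Answer: {a=2, b=4, c=-6, d=-15}

Derivation:
  after event 1 (t=7: INC a by 13): {a=13}
  after event 2 (t=10: DEC d by 15): {a=13, d=-15}
  after event 3 (t=12: SET b = 43): {a=13, b=43, d=-15}
  after event 4 (t=22: DEL a): {b=43, d=-15}
  after event 5 (t=23: INC a by 2): {a=2, b=43, d=-15}
  after event 6 (t=24: SET b = 4): {a=2, b=4, d=-15}
  after event 7 (t=28: SET c = -6): {a=2, b=4, c=-6, d=-15}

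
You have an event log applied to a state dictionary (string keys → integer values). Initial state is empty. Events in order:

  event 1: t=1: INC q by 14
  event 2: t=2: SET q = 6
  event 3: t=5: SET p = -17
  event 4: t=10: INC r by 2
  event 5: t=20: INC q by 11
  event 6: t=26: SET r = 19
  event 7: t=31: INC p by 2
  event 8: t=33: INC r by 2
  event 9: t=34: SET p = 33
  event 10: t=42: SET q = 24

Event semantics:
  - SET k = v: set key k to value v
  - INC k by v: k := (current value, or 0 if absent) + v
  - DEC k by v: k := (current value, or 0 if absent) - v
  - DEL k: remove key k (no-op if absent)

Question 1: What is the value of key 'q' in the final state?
Answer: 24

Derivation:
Track key 'q' through all 10 events:
  event 1 (t=1: INC q by 14): q (absent) -> 14
  event 2 (t=2: SET q = 6): q 14 -> 6
  event 3 (t=5: SET p = -17): q unchanged
  event 4 (t=10: INC r by 2): q unchanged
  event 5 (t=20: INC q by 11): q 6 -> 17
  event 6 (t=26: SET r = 19): q unchanged
  event 7 (t=31: INC p by 2): q unchanged
  event 8 (t=33: INC r by 2): q unchanged
  event 9 (t=34: SET p = 33): q unchanged
  event 10 (t=42: SET q = 24): q 17 -> 24
Final: q = 24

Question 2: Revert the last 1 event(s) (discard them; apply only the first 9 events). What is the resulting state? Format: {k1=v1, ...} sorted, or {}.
Keep first 9 events (discard last 1):
  after event 1 (t=1: INC q by 14): {q=14}
  after event 2 (t=2: SET q = 6): {q=6}
  after event 3 (t=5: SET p = -17): {p=-17, q=6}
  after event 4 (t=10: INC r by 2): {p=-17, q=6, r=2}
  after event 5 (t=20: INC q by 11): {p=-17, q=17, r=2}
  after event 6 (t=26: SET r = 19): {p=-17, q=17, r=19}
  after event 7 (t=31: INC p by 2): {p=-15, q=17, r=19}
  after event 8 (t=33: INC r by 2): {p=-15, q=17, r=21}
  after event 9 (t=34: SET p = 33): {p=33, q=17, r=21}

Answer: {p=33, q=17, r=21}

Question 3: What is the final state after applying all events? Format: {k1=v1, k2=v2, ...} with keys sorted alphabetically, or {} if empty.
  after event 1 (t=1: INC q by 14): {q=14}
  after event 2 (t=2: SET q = 6): {q=6}
  after event 3 (t=5: SET p = -17): {p=-17, q=6}
  after event 4 (t=10: INC r by 2): {p=-17, q=6, r=2}
  after event 5 (t=20: INC q by 11): {p=-17, q=17, r=2}
  after event 6 (t=26: SET r = 19): {p=-17, q=17, r=19}
  after event 7 (t=31: INC p by 2): {p=-15, q=17, r=19}
  after event 8 (t=33: INC r by 2): {p=-15, q=17, r=21}
  after event 9 (t=34: SET p = 33): {p=33, q=17, r=21}
  after event 10 (t=42: SET q = 24): {p=33, q=24, r=21}

Answer: {p=33, q=24, r=21}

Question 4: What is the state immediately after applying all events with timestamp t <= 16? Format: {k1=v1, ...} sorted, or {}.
Apply events with t <= 16 (4 events):
  after event 1 (t=1: INC q by 14): {q=14}
  after event 2 (t=2: SET q = 6): {q=6}
  after event 3 (t=5: SET p = -17): {p=-17, q=6}
  after event 4 (t=10: INC r by 2): {p=-17, q=6, r=2}

Answer: {p=-17, q=6, r=2}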